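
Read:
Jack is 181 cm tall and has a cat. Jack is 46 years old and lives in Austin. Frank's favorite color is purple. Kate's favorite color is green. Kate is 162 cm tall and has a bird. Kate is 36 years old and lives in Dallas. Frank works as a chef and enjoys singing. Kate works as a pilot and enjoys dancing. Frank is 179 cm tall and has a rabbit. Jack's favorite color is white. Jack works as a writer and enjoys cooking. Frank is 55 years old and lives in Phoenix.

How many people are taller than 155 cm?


Taller than 155: 3

3


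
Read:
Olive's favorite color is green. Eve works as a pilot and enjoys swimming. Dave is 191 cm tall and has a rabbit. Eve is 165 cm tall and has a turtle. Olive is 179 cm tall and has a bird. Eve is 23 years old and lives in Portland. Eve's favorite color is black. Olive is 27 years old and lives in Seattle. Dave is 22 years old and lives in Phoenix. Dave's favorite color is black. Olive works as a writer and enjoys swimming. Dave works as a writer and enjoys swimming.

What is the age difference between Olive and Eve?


|27 - 23| = 4

4


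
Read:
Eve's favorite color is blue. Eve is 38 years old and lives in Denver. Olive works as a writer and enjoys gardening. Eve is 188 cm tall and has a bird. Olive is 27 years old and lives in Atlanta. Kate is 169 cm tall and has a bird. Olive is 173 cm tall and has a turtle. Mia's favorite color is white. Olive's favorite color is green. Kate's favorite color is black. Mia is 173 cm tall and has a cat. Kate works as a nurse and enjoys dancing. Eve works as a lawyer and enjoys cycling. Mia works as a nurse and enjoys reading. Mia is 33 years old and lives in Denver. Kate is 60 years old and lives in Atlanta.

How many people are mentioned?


People: Mia, Olive, Eve, Kate. Count = 4

4


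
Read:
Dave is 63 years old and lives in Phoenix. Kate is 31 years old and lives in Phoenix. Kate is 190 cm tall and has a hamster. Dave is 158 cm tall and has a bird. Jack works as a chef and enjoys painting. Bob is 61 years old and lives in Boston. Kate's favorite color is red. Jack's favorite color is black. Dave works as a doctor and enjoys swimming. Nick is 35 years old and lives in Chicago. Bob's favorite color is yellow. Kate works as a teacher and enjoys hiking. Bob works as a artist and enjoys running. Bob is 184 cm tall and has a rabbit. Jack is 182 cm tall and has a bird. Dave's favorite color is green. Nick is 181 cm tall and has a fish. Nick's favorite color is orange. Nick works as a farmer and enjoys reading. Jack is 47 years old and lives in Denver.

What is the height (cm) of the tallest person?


Tallest: Kate at 190 cm

190


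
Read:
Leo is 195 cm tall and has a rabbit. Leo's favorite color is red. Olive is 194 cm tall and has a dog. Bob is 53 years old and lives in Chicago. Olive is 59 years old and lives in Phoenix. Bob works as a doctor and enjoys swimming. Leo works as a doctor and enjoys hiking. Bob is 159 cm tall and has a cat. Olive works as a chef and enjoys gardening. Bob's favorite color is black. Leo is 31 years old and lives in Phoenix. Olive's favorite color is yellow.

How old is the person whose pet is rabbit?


Person with pet=rabbit is Leo, age 31

31


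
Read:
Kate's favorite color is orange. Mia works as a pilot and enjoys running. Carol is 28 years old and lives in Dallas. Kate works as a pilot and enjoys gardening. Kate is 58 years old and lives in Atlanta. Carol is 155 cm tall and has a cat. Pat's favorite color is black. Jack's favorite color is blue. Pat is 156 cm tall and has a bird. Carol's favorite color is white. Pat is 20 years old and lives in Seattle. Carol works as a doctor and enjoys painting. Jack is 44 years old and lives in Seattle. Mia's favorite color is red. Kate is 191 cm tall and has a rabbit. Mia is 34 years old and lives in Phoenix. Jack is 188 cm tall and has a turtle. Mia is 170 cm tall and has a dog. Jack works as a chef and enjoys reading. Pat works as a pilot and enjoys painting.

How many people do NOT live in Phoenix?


Not in Phoenix: 4

4


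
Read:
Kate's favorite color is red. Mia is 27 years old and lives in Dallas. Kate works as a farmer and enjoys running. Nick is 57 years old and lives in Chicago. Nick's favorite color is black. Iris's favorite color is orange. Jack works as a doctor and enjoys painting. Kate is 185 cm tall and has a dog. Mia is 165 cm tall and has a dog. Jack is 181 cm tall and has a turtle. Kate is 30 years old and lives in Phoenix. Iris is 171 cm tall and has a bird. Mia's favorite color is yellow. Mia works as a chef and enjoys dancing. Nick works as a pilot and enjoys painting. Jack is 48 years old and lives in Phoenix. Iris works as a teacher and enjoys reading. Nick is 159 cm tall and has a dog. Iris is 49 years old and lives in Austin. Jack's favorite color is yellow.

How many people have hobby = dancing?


Count: 1

1


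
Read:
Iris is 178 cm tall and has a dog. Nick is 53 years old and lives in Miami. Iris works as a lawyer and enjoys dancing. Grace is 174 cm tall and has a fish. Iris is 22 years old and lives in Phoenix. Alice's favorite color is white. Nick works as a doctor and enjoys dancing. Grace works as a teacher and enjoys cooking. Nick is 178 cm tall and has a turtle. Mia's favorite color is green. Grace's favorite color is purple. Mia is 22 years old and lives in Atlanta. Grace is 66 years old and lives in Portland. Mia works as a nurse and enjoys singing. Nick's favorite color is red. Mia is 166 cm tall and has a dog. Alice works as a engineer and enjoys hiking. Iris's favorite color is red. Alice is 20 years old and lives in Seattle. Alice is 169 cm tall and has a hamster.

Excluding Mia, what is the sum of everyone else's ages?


Sum (excluding Mia): 161

161


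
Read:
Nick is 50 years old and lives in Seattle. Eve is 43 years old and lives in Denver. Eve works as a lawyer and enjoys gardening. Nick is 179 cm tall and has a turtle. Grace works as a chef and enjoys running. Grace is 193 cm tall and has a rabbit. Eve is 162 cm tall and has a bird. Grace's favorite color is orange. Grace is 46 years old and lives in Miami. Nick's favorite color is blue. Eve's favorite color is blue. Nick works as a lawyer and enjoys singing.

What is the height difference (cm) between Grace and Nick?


|193 - 179| = 14

14


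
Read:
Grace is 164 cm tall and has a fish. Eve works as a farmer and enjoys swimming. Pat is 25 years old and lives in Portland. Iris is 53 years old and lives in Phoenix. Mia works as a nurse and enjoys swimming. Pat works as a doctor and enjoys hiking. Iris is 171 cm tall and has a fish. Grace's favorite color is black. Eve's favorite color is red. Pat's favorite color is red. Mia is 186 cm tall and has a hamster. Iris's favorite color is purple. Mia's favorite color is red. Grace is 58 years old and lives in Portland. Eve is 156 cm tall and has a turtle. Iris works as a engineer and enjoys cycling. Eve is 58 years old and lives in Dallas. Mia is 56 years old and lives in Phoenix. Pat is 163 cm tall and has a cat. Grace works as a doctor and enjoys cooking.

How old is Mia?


Mia is 56 years old

56


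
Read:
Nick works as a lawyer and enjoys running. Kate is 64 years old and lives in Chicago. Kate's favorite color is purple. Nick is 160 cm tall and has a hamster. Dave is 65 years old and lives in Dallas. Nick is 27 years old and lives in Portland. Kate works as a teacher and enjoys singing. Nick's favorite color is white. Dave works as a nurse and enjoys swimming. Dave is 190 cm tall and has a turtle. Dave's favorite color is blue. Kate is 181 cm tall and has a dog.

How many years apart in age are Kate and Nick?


64 vs 27, diff = 37

37


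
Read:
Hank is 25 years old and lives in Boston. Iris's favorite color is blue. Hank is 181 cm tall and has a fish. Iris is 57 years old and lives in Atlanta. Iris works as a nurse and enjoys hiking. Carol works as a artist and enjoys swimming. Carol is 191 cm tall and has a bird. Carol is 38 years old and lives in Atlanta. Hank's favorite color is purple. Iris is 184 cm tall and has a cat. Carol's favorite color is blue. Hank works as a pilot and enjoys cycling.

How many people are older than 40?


Filter: 1

1


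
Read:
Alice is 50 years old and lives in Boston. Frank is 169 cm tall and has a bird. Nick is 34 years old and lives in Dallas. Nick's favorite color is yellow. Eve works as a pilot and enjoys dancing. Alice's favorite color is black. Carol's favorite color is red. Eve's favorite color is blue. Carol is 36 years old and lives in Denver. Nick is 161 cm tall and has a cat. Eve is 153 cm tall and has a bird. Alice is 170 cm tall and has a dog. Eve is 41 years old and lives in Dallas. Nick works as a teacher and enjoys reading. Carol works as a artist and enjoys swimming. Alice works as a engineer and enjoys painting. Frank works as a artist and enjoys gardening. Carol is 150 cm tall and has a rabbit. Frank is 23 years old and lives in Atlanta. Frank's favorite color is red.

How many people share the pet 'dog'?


Count: 1

1


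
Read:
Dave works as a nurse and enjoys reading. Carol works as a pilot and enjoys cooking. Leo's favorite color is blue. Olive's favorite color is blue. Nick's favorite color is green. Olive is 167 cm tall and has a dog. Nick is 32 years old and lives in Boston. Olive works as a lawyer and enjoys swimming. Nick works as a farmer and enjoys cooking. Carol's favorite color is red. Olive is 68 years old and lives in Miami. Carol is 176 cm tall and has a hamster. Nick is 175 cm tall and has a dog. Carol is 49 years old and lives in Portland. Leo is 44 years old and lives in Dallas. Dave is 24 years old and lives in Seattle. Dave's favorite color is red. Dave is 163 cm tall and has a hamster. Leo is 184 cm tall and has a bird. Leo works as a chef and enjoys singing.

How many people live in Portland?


Count in Portland: 1

1


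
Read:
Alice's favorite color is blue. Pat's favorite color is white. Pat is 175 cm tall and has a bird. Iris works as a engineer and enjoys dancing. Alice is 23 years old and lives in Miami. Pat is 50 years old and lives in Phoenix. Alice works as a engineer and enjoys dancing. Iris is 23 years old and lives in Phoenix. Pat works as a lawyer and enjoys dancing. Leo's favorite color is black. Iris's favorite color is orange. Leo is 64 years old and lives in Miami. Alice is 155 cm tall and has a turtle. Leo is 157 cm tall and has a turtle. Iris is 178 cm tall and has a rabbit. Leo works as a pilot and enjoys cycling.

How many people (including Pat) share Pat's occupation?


Pat is a lawyer. Count = 1

1


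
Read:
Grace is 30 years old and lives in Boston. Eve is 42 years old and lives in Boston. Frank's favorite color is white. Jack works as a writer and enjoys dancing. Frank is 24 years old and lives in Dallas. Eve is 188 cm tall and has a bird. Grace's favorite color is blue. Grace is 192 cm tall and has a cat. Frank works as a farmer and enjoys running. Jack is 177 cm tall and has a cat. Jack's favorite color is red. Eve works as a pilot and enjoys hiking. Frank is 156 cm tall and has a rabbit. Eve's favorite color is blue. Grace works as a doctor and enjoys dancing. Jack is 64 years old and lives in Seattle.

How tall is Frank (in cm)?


Frank is 156 cm tall

156


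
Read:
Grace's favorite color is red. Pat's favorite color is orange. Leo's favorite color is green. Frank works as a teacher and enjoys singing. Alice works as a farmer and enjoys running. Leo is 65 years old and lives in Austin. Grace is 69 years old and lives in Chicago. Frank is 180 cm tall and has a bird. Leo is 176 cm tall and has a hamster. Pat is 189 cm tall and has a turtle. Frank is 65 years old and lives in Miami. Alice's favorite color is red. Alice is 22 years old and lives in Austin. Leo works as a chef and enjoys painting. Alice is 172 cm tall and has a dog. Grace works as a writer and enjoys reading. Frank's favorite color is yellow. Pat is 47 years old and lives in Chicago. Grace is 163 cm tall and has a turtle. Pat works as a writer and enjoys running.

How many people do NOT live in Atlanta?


Not in Atlanta: 5

5


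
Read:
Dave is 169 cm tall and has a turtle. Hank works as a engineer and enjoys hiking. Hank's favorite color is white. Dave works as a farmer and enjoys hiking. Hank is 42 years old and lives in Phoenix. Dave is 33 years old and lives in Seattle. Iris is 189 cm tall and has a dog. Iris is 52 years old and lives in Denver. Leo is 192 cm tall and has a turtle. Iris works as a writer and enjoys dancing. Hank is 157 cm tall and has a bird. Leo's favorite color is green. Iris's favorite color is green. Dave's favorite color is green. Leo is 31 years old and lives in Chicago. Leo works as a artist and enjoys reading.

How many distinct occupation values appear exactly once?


Unique occupation values: 4

4


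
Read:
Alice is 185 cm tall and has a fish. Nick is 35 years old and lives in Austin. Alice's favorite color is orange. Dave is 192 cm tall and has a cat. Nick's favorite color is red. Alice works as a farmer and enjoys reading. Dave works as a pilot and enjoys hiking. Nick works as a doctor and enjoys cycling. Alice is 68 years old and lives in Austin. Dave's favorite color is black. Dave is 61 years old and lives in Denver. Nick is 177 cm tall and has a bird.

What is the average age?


Sum=164, n=3, avg=54.67

54.67


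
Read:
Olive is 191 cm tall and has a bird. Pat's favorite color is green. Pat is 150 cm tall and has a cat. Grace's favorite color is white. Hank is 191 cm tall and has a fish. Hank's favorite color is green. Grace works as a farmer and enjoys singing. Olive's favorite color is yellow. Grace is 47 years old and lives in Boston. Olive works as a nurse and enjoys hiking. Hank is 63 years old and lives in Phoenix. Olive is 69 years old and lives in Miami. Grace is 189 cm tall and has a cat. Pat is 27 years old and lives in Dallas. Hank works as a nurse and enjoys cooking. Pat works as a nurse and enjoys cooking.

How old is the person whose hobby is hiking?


Person with hobby=hiking is Olive, age 69

69


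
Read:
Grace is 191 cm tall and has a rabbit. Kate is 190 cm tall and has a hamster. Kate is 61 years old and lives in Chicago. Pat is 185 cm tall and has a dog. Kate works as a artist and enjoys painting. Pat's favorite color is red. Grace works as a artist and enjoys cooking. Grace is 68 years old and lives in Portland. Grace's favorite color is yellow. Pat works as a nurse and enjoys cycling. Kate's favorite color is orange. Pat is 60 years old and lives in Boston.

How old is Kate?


Kate is 61 years old

61


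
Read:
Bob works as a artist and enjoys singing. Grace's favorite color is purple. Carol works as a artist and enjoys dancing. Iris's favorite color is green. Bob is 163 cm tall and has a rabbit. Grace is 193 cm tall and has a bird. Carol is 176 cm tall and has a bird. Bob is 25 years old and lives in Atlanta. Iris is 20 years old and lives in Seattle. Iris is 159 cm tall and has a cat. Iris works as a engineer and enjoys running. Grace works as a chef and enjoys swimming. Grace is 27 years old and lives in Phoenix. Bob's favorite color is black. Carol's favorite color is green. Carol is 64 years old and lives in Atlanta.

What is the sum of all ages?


20+25+27+64 = 136

136


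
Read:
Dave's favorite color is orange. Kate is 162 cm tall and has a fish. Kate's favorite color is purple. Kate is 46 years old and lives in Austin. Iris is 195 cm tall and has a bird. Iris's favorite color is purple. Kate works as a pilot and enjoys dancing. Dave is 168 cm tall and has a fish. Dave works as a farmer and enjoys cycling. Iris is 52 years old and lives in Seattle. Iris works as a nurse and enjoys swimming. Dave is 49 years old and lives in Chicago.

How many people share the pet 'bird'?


Count: 1

1


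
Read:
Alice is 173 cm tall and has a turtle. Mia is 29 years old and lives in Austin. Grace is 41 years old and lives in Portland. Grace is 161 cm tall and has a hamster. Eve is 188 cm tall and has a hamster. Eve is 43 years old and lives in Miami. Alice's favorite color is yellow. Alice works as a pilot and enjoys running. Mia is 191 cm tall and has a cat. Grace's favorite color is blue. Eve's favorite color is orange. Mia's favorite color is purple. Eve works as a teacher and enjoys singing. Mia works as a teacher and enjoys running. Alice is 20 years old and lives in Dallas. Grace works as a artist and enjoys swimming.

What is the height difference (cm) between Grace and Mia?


|161 - 191| = 30

30


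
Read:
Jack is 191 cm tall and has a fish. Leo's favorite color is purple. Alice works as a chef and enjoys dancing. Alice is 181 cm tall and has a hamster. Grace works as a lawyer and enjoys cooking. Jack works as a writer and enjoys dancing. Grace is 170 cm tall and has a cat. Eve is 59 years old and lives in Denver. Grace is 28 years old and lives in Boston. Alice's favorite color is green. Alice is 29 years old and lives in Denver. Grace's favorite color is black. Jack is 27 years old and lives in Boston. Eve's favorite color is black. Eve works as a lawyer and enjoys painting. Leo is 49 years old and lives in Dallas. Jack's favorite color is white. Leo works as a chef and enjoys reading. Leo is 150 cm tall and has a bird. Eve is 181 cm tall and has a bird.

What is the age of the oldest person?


Oldest: Eve at 59

59


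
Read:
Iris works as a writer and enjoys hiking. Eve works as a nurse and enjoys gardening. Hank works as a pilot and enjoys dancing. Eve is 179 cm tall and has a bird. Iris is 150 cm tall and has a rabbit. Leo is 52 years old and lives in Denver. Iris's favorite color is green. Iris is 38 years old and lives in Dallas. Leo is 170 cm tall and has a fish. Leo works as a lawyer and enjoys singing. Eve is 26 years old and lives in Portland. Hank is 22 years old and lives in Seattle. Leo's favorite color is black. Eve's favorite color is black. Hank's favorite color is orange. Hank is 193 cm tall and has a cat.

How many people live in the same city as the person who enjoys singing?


Person with hobby singing is Leo, city Denver. Count = 1

1


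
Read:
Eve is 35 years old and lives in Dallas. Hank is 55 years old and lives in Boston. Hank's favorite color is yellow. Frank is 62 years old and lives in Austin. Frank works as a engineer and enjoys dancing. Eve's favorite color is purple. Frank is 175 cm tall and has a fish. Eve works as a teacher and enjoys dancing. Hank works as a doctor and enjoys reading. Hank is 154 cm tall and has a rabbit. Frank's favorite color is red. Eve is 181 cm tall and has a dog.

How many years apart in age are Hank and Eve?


55 vs 35, diff = 20

20


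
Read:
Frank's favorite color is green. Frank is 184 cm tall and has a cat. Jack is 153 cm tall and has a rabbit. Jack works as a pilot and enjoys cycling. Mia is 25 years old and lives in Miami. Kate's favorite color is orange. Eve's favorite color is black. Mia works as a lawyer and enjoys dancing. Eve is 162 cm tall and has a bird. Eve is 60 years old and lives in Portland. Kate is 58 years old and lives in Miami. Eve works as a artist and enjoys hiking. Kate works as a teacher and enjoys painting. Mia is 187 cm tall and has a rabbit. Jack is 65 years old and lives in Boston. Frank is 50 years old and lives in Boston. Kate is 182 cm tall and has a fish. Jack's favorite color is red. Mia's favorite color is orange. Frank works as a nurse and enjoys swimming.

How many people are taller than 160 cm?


Taller than 160: 4

4


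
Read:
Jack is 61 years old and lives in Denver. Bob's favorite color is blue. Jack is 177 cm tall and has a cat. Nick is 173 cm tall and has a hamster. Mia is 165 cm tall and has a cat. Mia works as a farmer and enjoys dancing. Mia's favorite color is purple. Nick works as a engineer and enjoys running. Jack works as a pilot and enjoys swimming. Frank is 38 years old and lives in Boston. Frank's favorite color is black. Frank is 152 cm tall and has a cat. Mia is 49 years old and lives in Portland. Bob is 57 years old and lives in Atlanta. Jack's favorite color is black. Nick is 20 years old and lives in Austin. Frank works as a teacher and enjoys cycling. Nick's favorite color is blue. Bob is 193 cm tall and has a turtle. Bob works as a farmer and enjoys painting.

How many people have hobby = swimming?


Count: 1

1


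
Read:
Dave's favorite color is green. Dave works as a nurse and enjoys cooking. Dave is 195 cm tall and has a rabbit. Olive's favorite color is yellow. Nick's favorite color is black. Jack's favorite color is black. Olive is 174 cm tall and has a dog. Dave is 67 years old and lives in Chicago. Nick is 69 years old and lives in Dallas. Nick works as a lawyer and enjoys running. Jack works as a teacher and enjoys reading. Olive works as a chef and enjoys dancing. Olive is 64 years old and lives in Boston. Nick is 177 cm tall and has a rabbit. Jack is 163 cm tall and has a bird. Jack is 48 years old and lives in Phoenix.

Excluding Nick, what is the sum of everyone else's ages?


Sum (excluding Nick): 179

179


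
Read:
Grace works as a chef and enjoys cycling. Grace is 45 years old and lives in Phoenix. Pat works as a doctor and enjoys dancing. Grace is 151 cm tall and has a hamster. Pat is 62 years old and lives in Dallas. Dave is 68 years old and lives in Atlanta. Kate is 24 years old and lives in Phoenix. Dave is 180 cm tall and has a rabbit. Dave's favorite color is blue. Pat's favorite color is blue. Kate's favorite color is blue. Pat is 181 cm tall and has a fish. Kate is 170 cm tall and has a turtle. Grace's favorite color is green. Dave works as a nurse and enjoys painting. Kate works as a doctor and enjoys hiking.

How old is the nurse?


The nurse is Dave, age 68

68


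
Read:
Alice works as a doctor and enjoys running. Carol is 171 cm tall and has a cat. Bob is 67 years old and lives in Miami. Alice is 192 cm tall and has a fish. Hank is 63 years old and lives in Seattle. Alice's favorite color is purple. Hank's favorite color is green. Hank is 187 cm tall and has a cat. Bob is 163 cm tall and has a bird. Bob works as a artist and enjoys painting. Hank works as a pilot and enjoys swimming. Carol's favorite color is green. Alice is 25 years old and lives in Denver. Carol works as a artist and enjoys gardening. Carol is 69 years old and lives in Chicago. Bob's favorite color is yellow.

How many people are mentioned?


People: Carol, Bob, Hank, Alice. Count = 4

4


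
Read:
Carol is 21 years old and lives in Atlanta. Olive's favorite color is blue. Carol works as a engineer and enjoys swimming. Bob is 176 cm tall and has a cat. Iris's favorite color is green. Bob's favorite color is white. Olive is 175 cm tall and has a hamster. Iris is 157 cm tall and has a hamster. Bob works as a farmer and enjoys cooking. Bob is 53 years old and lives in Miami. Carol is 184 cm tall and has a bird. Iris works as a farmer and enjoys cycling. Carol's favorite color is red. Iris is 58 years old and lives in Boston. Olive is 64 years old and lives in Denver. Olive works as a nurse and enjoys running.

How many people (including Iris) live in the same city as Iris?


Iris lives in Boston. Count = 1

1


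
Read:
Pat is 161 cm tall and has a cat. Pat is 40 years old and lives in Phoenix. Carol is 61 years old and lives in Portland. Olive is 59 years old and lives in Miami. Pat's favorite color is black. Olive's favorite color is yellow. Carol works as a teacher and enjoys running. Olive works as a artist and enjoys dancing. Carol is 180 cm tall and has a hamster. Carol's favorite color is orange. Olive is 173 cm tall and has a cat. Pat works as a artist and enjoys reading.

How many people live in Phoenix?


Count in Phoenix: 1

1


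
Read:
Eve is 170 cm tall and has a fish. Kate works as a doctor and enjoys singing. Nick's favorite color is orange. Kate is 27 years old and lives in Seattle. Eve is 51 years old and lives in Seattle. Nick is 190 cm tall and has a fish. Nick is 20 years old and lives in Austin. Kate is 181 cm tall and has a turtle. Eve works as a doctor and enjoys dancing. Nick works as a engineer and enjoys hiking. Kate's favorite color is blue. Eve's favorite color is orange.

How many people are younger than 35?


Filter: 2

2


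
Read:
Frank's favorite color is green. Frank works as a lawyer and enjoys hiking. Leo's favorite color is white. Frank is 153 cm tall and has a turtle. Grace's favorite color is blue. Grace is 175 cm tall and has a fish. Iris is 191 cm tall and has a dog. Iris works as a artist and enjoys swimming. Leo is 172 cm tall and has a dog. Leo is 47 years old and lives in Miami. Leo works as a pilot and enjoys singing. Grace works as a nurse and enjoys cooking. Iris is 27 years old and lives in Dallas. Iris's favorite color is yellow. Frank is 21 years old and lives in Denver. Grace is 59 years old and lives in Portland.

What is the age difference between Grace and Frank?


|59 - 21| = 38

38


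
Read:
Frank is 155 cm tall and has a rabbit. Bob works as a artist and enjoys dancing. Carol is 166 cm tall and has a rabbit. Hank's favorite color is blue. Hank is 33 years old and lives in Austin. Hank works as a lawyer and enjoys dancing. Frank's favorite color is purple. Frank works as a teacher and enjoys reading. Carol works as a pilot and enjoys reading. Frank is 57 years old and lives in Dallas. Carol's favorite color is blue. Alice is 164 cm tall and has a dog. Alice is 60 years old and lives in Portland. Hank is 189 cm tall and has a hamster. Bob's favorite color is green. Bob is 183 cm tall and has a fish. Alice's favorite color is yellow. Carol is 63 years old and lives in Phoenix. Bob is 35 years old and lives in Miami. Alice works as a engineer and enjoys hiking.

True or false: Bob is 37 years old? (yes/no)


Bob is actually 35. no

no


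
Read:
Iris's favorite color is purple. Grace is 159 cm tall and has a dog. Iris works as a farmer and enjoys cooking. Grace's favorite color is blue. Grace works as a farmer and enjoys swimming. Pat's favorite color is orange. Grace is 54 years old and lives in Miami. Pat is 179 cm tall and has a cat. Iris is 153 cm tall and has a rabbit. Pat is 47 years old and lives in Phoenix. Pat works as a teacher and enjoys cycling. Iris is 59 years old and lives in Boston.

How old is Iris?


Iris is 59 years old

59


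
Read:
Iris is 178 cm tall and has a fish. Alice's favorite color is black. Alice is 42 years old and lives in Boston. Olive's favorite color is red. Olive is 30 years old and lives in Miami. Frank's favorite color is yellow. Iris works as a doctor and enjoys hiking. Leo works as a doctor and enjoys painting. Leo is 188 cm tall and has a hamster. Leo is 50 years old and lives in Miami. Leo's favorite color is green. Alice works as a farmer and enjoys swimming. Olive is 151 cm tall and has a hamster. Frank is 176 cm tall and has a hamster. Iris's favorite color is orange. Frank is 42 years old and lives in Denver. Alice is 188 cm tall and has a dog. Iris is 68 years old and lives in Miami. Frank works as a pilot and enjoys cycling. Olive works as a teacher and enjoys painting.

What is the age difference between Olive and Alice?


|30 - 42| = 12

12


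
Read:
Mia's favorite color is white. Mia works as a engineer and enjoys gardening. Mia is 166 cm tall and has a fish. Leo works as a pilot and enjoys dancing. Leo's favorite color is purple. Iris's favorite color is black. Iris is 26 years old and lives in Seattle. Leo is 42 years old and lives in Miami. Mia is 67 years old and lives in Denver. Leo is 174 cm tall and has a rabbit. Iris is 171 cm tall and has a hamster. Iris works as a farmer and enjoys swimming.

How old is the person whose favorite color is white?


Person with favorite color=white is Mia, age 67

67


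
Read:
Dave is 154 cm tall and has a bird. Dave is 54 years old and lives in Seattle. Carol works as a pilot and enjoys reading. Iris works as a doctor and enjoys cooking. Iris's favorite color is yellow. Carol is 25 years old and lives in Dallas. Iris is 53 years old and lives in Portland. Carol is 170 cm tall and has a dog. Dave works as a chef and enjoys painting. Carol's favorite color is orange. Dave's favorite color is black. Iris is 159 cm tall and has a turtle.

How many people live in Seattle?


Count in Seattle: 1

1


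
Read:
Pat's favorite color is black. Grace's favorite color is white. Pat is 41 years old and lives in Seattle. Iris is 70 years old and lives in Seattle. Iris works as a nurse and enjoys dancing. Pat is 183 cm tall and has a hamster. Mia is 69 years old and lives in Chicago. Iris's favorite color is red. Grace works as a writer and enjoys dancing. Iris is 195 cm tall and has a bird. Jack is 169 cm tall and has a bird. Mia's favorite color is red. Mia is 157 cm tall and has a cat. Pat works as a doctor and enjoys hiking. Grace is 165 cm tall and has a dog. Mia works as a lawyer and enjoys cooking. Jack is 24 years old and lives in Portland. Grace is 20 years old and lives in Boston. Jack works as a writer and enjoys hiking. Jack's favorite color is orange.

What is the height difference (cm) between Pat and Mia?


|183 - 157| = 26

26


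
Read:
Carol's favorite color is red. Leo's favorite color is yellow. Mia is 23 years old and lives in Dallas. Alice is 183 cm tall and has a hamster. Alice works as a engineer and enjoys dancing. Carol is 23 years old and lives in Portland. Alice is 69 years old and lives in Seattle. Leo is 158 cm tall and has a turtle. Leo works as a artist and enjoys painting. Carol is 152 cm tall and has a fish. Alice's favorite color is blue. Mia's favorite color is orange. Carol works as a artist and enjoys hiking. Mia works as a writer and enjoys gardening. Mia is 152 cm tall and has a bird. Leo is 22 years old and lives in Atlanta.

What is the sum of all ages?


22+69+23+23 = 137

137


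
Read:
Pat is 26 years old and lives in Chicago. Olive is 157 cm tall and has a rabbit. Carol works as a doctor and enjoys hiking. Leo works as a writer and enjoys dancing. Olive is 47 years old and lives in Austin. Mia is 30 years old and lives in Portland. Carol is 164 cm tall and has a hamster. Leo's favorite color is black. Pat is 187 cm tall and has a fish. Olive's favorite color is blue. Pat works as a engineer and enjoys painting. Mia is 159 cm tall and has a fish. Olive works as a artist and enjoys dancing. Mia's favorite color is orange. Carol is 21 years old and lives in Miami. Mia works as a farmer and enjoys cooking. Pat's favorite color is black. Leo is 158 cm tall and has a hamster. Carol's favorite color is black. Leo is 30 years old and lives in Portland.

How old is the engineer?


The engineer is Pat, age 26

26


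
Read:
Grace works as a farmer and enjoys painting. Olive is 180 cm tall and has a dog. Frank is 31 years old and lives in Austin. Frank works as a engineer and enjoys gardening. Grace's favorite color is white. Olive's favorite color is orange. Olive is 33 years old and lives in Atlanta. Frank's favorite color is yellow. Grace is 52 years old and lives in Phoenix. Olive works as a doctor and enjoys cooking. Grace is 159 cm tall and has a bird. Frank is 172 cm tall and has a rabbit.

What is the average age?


Sum=116, n=3, avg=38.67

38.67


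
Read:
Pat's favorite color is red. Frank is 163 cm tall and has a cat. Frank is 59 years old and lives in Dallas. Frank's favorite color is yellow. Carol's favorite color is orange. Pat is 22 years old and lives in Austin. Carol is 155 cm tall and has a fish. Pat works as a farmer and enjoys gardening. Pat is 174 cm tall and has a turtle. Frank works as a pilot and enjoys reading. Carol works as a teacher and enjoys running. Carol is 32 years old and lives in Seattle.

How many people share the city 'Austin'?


Count: 1

1


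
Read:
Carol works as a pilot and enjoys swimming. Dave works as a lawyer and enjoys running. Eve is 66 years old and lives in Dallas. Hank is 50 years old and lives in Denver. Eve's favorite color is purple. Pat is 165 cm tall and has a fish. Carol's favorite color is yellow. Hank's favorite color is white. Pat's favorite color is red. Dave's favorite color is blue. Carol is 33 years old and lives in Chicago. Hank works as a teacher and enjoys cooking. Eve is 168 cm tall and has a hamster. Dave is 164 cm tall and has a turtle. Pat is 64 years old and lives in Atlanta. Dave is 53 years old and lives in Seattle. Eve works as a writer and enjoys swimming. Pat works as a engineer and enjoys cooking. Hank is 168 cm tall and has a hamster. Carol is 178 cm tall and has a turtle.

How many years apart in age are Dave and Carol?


53 vs 33, diff = 20

20


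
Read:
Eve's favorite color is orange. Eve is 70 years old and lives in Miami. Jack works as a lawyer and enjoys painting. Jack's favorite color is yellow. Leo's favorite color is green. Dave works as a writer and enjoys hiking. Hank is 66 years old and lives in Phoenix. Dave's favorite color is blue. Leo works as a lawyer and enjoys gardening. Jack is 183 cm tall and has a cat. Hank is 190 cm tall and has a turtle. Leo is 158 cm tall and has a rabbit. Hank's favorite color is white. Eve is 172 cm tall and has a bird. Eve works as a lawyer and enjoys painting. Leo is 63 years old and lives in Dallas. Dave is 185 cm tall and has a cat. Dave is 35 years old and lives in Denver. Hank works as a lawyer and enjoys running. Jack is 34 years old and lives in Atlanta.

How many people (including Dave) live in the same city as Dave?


Dave lives in Denver. Count = 1

1


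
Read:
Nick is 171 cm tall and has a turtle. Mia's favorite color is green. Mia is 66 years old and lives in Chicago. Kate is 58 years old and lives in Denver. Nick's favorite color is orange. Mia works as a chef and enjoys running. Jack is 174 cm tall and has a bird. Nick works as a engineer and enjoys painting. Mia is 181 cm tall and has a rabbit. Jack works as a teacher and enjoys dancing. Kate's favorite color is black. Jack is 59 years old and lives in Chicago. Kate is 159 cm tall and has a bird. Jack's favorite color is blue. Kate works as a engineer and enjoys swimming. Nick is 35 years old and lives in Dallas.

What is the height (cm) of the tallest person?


Tallest: Mia at 181 cm

181


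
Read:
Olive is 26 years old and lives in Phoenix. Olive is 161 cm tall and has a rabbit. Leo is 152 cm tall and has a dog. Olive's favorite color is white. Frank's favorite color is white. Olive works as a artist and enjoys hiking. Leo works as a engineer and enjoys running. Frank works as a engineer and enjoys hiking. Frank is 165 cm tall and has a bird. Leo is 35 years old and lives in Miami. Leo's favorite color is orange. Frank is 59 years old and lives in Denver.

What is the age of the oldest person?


Oldest: Frank at 59

59


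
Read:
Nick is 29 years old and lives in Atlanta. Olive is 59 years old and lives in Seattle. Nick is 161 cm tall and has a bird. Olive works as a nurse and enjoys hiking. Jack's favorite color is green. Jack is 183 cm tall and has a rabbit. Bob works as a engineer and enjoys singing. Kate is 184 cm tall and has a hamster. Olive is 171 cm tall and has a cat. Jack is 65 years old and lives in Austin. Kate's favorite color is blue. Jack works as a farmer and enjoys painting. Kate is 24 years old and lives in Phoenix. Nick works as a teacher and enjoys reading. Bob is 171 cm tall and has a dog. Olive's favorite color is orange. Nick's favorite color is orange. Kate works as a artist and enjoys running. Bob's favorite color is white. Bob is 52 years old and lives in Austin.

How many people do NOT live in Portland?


Not in Portland: 5

5


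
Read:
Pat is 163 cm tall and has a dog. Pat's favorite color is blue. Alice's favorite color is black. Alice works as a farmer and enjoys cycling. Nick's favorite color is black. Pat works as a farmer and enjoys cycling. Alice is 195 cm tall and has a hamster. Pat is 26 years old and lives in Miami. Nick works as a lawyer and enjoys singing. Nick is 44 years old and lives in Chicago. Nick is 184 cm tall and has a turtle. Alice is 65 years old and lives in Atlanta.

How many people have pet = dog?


Count: 1

1


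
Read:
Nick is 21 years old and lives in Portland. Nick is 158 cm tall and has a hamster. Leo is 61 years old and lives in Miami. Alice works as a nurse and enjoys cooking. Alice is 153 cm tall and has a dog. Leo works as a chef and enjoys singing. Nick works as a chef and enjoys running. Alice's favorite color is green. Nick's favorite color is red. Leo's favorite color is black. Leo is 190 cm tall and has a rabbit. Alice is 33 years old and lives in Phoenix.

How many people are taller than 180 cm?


Taller than 180: 1

1


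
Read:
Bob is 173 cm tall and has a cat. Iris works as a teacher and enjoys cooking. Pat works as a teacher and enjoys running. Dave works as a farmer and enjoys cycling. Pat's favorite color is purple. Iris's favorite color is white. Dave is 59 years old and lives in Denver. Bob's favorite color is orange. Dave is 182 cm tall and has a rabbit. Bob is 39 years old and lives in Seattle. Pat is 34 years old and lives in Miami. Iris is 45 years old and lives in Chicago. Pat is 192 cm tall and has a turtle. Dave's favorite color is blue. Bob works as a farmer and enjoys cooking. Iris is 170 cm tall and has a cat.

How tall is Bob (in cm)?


Bob is 173 cm tall

173


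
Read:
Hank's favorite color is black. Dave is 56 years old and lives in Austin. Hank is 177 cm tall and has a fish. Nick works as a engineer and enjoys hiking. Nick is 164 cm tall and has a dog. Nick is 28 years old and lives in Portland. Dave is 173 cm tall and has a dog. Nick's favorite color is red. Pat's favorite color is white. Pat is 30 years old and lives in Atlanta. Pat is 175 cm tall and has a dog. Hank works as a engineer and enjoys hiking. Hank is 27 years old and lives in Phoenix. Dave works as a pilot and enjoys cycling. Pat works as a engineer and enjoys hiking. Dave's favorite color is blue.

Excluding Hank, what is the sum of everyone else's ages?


Sum (excluding Hank): 114

114


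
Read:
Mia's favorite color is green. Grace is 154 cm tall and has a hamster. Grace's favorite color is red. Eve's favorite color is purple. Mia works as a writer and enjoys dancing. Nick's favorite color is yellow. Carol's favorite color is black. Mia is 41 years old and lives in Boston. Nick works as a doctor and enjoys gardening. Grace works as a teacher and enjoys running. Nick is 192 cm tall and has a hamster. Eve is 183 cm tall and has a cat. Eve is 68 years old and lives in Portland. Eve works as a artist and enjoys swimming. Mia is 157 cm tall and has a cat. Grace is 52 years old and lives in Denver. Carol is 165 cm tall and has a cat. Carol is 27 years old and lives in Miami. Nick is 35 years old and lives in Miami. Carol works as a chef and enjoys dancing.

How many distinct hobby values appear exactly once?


Unique hobby values: 3

3


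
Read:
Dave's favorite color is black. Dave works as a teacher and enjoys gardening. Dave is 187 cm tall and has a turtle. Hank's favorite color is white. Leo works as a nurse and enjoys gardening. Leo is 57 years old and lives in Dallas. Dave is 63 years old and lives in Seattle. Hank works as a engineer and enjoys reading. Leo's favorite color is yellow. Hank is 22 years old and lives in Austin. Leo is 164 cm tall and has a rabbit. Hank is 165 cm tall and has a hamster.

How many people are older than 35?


Filter: 2

2


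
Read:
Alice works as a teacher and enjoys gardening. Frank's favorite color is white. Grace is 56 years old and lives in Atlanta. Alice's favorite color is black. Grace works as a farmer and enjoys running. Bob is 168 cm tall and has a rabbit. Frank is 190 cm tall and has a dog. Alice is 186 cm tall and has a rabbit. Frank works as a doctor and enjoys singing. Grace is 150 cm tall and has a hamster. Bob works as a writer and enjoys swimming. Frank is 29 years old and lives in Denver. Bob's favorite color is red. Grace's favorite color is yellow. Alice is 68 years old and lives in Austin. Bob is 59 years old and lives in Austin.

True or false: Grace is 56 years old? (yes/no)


Grace is actually 56. yes

yes


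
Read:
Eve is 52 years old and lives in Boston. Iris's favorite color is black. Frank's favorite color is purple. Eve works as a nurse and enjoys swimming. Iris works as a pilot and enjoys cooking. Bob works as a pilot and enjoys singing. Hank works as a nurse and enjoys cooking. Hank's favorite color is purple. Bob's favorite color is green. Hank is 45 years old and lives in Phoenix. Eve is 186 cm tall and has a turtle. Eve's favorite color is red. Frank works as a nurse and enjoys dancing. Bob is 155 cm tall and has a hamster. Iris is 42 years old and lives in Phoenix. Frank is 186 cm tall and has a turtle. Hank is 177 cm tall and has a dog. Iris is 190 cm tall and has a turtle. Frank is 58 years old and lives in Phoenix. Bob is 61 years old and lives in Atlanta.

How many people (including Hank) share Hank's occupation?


Hank is a nurse. Count = 3

3
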